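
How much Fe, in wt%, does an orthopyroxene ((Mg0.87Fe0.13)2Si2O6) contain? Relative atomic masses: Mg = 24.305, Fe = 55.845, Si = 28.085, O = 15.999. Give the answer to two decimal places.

M((Mg0.87Fe0.13)2Si2O6) = 208.974 g/mol.
Fe contributes 0.26 × 55.845 = 14.520 g per mole.
14.520/208.974 = 0.0695 → 6.95%.

6.95 wt%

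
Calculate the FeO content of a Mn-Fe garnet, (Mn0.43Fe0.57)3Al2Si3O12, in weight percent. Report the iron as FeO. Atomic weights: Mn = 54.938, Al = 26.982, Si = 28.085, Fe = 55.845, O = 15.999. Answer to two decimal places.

24.74 wt%

M((Mn0.43Fe0.57)3Al2Si3O12) = 496.572 g/mol; M(FeO) = 71.844 g/mol.
Moles FeO per formula unit = 1.71 Fe ÷ 1 = 1.7100.
FeO fraction = (1.7100 × 71.844) / 496.572 = 122.853/496.572 = 0.2474.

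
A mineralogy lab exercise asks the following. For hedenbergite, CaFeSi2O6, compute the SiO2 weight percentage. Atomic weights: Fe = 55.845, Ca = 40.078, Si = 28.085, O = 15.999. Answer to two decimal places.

48.44 wt%

Molar mass of CaFeSi2O6 = 1·40.078 + 1·55.845 + 2·28.085 + 6·15.999 = 248.087 g/mol.
Each formula unit contains 2 Si, equivalent to 2/1 = 2.0000 mol SiO2.
M(SiO2) = 1×28.085 + 2×15.999 = 60.083 g/mol.
Mass of SiO2 per formula unit = 2.0000 × 60.083 = 120.166 g.
SiO2 wt% = 120.166 / 248.087 × 100 = 48.44%.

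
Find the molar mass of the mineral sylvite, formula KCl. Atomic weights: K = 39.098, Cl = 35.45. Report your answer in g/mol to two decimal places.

74.55 g/mol

K: 1 × 39.098 = 39.0980
Cl: 1 × 35.45 = 35.4500
Summing the contributions gives the formula mass.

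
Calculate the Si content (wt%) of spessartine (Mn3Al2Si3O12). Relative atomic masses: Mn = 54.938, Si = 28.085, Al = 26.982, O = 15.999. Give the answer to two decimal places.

17.02 wt%

Molar mass of Mn3Al2Si3O12: 3·54.938 + 2·26.982 + 3·28.085 + 12·15.999 = 495.021 g/mol.
Mass of Si per formula unit: 3 × 28.085 = 84.255 g.
Weight fraction Si = 84.255 / 495.021 = 0.1702.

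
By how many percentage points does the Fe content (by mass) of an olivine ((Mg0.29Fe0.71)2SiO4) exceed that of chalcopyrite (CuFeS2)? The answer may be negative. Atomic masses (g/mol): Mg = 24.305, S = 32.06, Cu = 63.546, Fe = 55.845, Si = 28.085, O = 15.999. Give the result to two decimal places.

12.32 percentage points

First mineral: 79.300 g Fe in 185.478 g formula = 42.75 wt% Fe.
Second mineral: 55.845 g Fe in 183.511 g formula = 30.43 wt% Fe.
42.75% − 30.43% gives a difference of 12.32 percentage points.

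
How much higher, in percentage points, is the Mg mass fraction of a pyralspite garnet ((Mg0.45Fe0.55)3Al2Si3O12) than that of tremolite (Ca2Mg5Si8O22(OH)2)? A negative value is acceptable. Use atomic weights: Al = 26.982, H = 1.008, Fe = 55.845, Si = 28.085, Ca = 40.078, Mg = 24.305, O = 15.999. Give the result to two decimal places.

-7.75 percentage points

Mg in (Mg0.45Fe0.55)3Al2Si3O12: molar mass 455.163 g/mol; 1.35×24.305 = 32.812 g → 7.21 wt%.
Mg in Ca2Mg5Si8O22(OH)2: molar mass 812.353 g/mol; 5×24.305 = 121.525 g → 14.96 wt%.
Difference = 7.21 − 14.96 = -7.75 percentage points.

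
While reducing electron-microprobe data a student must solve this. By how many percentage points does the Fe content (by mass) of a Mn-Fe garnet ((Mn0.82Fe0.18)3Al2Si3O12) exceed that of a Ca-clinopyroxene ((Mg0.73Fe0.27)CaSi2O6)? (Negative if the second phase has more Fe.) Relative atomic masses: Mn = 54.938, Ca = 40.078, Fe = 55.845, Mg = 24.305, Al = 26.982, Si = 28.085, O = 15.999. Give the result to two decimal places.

-0.61 percentage points

First mineral: 30.156 g Fe in 495.511 g formula = 6.09 wt% Fe.
Second mineral: 15.078 g Fe in 225.063 g formula = 6.70 wt% Fe.
6.09% − 6.70% gives a difference of -0.61 percentage points.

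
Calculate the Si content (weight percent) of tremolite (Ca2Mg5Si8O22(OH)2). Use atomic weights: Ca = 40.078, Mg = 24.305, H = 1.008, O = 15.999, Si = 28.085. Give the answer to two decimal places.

Molar mass of Ca2Mg5Si8O22(OH)2: 2×40.078 + 5×24.305 + 8×28.085 + 24×15.999 + 2×1.008 = 812.353 g/mol.
Mass of Si per formula unit: 8 × 28.085 = 224.680 g.
Weight fraction Si = 224.680 / 812.353 = 0.2766.

27.66 weight percent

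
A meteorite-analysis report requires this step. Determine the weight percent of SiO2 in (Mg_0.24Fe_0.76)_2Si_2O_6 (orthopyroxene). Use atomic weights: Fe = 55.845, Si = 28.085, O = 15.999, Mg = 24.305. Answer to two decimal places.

48.31 wt%

Formula mass = 248.715 g/mol.
2 Si → 2.0000 mol SiO2 per formula unit; M(SiO2) = 60.083, so SiO2 mass = 120.166 g.
120.166/248.715 × 100 = 48.31 wt%.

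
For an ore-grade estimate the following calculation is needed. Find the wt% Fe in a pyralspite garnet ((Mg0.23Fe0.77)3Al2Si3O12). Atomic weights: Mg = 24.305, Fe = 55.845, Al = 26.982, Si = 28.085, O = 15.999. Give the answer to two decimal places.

Formula mass = 0.69·24.305 + 2.31·55.845 + 2·26.982 + 3·28.085 + 12·15.999 = 475.979 g/mol, of which 129.002 g is Fe.
So Fe makes up 129.002/475.979 = 0.2710 of the mass, i.e. 27.10%.

27.10 weight percent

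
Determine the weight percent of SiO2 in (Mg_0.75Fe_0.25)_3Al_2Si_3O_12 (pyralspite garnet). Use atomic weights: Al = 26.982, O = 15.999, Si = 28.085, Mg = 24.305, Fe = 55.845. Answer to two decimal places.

42.23 wt%

M((Mg_0.75Fe_0.25)_3Al_2Si_3O_12) = 426.777 g/mol; M(SiO2) = 60.083 g/mol.
Moles SiO2 per formula unit = 3 Si ÷ 1 = 3.0000.
SiO2 fraction = (3.0000 × 60.083) / 426.777 = 180.249/426.777 = 0.4223.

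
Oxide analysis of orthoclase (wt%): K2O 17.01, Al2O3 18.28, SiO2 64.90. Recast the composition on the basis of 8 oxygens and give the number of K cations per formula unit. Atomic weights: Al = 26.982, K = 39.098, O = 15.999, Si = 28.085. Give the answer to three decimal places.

K2O: 17.01/94.195 = 0.18058 mol → 0.36116 mol K, 0.18058 mol O.
Al2O3: 18.28/101.961 = 0.17928 mol → 0.35856 mol Al, 0.53784 mol O.
SiO2: 64.90/60.083 = 1.08017 mol → 1.08017 mol Si, 2.16034 mol O.
Total oxygen = 2.87876 mol. Normalization factor = 8/2.87876 = 2.77897.
K per 8 O = 0.36116 × 2.77897 = 1.004.

1.004 K apfu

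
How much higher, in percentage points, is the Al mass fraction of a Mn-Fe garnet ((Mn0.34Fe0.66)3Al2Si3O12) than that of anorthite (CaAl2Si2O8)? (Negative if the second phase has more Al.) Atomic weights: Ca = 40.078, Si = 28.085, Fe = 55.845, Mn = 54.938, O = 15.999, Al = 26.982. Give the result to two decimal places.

M((Mn0.34Fe0.66)3Al2Si3O12) = 496.817 g/mol, so wt% Al = 53.964/496.817 × 100 = 10.86%.
M(CaAl2Si2O8) = 278.204 g/mol, so wt% Al = 53.964/278.204 × 100 = 19.40%.
10.86 − 19.40 = -8.54 pp.

-8.54 percentage points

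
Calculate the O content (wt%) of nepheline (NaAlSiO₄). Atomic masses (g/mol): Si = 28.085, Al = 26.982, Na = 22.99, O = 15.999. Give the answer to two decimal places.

45.05 wt%

Molar mass of NaAlSiO₄: 1×22.99 + 1×26.982 + 1×28.085 + 4×15.999 = 142.053 g/mol.
Mass of O per formula unit: 4 × 15.999 = 63.996 g.
Weight fraction O = 63.996 / 142.053 = 0.4505.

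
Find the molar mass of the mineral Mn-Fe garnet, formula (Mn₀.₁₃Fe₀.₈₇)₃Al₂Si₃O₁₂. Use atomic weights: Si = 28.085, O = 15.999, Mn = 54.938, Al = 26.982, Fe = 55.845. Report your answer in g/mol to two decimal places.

The formula mass is the sum 0.39(54.938) + 2.61(55.845) + 2(26.982) + 3(28.085) + 12(15.999).

497.39 g/mol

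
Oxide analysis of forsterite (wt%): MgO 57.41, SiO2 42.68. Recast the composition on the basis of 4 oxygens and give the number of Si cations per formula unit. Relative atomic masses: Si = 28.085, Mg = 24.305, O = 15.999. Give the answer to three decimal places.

0.999 Si apfu

MgO: 57.41/40.304 = 1.42442 mol → 1.42442 mol Mg, 1.42442 mol O.
SiO2: 42.68/60.083 = 0.71035 mol → 0.71035 mol Si, 1.42070 mol O.
Total oxygen = 2.84512 mol. Normalization factor = 4/2.84512 = 1.40592.
Si per 4 O = 0.71035 × 1.40592 = 0.999.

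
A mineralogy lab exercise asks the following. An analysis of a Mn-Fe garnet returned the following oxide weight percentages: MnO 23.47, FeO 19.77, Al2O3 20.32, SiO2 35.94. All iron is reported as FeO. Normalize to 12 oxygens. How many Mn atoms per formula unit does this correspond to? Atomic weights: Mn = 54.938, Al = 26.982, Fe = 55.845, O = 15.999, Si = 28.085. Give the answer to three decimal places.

1.654 Mn apfu

MnO: 23.47/70.937 = 0.33086 mol → 0.33086 mol Mn, 0.33086 mol O.
FeO: 19.77/71.844 = 0.27518 mol → 0.27518 mol Fe, 0.27518 mol O.
Al2O3: 20.32/101.961 = 0.19929 mol → 0.39858 mol Al, 0.59787 mol O.
SiO2: 35.94/60.083 = 0.59817 mol → 0.59817 mol Si, 1.19634 mol O.
Total oxygen = 2.40025 mol. Normalization factor = 12/2.40025 = 4.99948.
Mn per 12 O = 0.33086 × 4.99948 = 1.654.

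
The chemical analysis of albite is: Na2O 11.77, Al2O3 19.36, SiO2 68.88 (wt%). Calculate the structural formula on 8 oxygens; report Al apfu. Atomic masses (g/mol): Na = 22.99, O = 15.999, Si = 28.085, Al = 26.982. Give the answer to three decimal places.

11.77 wt% Na2O ÷ 61.979 g/mol = 0.18990 mol, giving 0.37980 Na and 0.18990 O.
19.36 wt% Al2O3 ÷ 101.961 g/mol = 0.18988 mol, giving 0.37976 Al and 0.56964 O.
68.88 wt% SiO2 ÷ 60.083 g/mol = 1.14641 mol, giving 1.14641 Si and 2.29282 O.
Oxygen sums to 3.05236; scaling by 8/3.05236 = 2.62092 puts the formula on 8 O.
Al: 0.37976 × 2.62092 = 0.995 atoms per formula unit.

0.995 Al apfu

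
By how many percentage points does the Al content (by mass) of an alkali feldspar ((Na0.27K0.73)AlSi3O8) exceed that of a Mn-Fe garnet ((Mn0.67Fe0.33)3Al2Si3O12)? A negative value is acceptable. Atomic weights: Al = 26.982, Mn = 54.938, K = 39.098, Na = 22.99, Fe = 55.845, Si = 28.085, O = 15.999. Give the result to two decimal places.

-1.03 percentage points

M((Na0.27K0.73)AlSi3O8) = 273.978 g/mol, so wt% Al = 26.982/273.978 × 100 = 9.85%.
M((Mn0.67Fe0.33)3Al2Si3O12) = 495.919 g/mol, so wt% Al = 53.964/495.919 × 100 = 10.88%.
9.85 − 10.88 = -1.03 pp.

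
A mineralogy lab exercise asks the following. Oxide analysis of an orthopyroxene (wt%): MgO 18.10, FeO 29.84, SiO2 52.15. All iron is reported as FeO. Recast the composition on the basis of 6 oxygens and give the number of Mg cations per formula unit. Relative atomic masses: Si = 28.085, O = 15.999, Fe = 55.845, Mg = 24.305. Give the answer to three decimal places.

MgO (M=40.304): mol = 0.44909; Mg = 0.44909, O = 0.44909.
FeO (M=71.844): mol = 0.41534; Fe = 0.41534, O = 0.41534.
SiO2 (M=60.083): mol = 0.86797; Si = 0.86797, O = 1.73594.
ΣO = 2.60037; factor = 6/ΣO = 2.30736.
Mg apfu = 0.44909 × 2.30736 = 1.036.

1.036 Mg apfu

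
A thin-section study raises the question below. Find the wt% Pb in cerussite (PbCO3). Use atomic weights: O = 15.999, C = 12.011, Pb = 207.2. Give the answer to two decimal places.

M(PbCO3) = 267.208 g/mol.
Pb contributes 1 × 207.2 = 207.200 g per mole.
207.200/267.208 = 0.7754 → 77.54%.

77.54 mass %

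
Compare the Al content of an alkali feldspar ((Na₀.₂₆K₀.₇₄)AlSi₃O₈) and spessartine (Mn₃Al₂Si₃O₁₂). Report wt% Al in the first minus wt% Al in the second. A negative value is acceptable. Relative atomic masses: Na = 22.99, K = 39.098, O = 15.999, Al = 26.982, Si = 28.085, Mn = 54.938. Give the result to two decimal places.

-1.06 percentage points

First mineral: 26.982 g Al in 274.139 g formula = 9.84 wt% Al.
Second mineral: 53.964 g Al in 495.021 g formula = 10.90 wt% Al.
9.84% − 10.90% gives a difference of -1.06 percentage points.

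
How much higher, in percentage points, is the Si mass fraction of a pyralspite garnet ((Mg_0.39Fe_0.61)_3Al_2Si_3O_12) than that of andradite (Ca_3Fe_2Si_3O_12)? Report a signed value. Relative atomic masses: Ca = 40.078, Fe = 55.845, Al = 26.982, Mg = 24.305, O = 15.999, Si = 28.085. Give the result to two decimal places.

First mineral: 84.255 g Si in 460.840 g formula = 18.28 wt% Si.
Second mineral: 84.255 g Si in 508.167 g formula = 16.58 wt% Si.
18.28% − 16.58% gives a difference of 1.70 percentage points.

1.70 percentage points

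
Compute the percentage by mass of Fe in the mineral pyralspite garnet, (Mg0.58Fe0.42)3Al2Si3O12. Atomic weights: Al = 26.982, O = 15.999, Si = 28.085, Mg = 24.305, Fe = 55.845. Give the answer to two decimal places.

M((Mg0.58Fe0.42)3Al2Si3O12) = 442.862 g/mol.
Fe contributes 1.26 × 55.845 = 70.365 g per mole.
70.365/442.862 = 0.1589 → 15.89%.

15.89 mass %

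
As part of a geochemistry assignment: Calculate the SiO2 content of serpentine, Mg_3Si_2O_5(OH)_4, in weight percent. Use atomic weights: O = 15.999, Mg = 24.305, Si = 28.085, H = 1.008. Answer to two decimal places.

M(Mg_3Si_2O_5(OH)_4) = 277.108 g/mol; M(SiO2) = 60.083 g/mol.
Moles SiO2 per formula unit = 2 Si ÷ 1 = 2.0000.
SiO2 fraction = (2.0000 × 60.083) / 277.108 = 120.166/277.108 = 0.4336.

43.36 wt%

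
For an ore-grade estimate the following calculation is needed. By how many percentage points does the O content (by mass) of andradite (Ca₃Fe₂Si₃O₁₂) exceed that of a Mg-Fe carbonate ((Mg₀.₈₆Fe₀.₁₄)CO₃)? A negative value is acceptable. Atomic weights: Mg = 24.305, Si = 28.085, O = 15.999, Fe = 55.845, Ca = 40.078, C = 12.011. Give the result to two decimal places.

-16.31 percentage points

O in Ca₃Fe₂Si₃O₁₂: molar mass 508.167 g/mol; 12×15.999 = 191.988 g → 37.78 wt%.
O in (Mg₀.₈₆Fe₀.₁₄)CO₃: molar mass 88.729 g/mol; 3×15.999 = 47.997 g → 54.09 wt%.
Difference = 37.78 − 54.09 = -16.31 percentage points.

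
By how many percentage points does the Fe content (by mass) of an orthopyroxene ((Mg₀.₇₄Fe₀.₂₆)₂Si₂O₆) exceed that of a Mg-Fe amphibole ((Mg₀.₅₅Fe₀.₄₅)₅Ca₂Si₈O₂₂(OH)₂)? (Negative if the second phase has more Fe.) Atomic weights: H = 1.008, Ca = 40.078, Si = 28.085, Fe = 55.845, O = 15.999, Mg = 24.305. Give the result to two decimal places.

Fe in (Mg₀.₇₄Fe₀.₂₆)₂Si₂O₆: molar mass 217.175 g/mol; 0.52×55.845 = 29.039 g → 13.37 wt%.
Fe in (Mg₀.₅₅Fe₀.₄₅)₅Ca₂Si₈O₂₂(OH)₂: molar mass 883.318 g/mol; 2.25×55.845 = 125.651 g → 14.22 wt%.
Difference = 13.37 − 14.22 = -0.85 percentage points.

-0.85 percentage points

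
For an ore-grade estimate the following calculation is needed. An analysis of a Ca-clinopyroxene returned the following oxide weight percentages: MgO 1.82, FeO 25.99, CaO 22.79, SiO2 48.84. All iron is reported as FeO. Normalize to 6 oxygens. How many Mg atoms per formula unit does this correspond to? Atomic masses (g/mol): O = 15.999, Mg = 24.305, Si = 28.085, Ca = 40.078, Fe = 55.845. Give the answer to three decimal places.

1.82 wt% MgO ÷ 40.304 g/mol = 0.04516 mol, giving 0.04516 Mg and 0.04516 O.
25.99 wt% FeO ÷ 71.844 g/mol = 0.36176 mol, giving 0.36176 Fe and 0.36176 O.
22.79 wt% CaO ÷ 56.077 g/mol = 0.40641 mol, giving 0.40641 Ca and 0.40641 O.
48.84 wt% SiO2 ÷ 60.083 g/mol = 0.81288 mol, giving 0.81288 Si and 1.62576 O.
Oxygen sums to 2.43909; scaling by 6/2.43909 = 2.45993 puts the formula on 6 O.
Mg: 0.04516 × 2.45993 = 0.111 atoms per formula unit.

0.111 Mg apfu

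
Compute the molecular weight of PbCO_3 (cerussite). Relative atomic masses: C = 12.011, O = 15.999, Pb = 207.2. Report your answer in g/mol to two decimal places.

267.21 g/mol

The formula mass is the sum 1(207.2) + 1(12.011) + 3(15.999).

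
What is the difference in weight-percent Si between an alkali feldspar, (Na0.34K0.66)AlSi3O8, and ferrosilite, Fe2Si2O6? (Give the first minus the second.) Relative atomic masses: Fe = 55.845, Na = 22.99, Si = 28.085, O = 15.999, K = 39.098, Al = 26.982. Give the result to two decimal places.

9.59 percentage points

Si in (Na0.34K0.66)AlSi3O8: molar mass 272.850 g/mol; 3×28.085 = 84.255 g → 30.88 wt%.
Si in Fe2Si2O6: molar mass 263.854 g/mol; 2×28.085 = 56.170 g → 21.29 wt%.
Difference = 30.88 − 21.29 = 9.59 percentage points.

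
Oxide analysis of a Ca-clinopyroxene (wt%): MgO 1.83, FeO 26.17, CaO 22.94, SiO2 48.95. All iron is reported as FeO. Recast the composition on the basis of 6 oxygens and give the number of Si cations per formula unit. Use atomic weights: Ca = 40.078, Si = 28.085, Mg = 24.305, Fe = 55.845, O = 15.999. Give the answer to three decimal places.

1.83 wt% MgO ÷ 40.304 g/mol = 0.04540 mol, giving 0.04540 Mg and 0.04540 O.
26.17 wt% FeO ÷ 71.844 g/mol = 0.36426 mol, giving 0.36426 Fe and 0.36426 O.
22.94 wt% CaO ÷ 56.077 g/mol = 0.40908 mol, giving 0.40908 Ca and 0.40908 O.
48.95 wt% SiO2 ÷ 60.083 g/mol = 0.81471 mol, giving 0.81471 Si and 1.62942 O.
Oxygen sums to 2.44816; scaling by 6/2.44816 = 2.45082 puts the formula on 6 O.
Si: 0.81471 × 2.45082 = 1.997 atoms per formula unit.

1.997 Si apfu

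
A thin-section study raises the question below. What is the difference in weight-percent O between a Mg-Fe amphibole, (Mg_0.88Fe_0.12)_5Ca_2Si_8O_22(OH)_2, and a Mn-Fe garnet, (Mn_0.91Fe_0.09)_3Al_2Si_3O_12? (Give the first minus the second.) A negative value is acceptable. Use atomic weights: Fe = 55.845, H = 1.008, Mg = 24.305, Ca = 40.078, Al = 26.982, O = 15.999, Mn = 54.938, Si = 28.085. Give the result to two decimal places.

7.43 percentage points

M((Mg_0.88Fe_0.12)_5Ca_2Si_8O_22(OH)_2) = 831.277 g/mol, so wt% O = 383.976/831.277 × 100 = 46.19%.
M((Mn_0.91Fe_0.09)_3Al_2Si_3O_12) = 495.266 g/mol, so wt% O = 191.988/495.266 × 100 = 38.76%.
46.19 − 38.76 = 7.43 pp.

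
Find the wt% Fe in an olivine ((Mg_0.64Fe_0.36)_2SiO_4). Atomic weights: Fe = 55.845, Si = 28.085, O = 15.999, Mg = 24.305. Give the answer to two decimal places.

Formula mass = 1.28×24.305 + 0.72×55.845 + 1×28.085 + 4×15.999 = 163.400 g/mol, of which 40.208 g is Fe.
So Fe makes up 40.208/163.400 = 0.2461 of the mass, i.e. 24.61%.

24.61 weight percent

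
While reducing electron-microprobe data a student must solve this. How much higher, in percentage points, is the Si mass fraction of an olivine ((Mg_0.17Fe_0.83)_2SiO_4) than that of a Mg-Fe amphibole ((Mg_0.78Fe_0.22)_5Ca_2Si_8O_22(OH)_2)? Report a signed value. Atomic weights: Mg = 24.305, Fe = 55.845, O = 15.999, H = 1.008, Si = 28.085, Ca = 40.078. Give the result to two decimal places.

-11.98 percentage points

First mineral: 28.085 g Si in 193.047 g formula = 14.55 wt% Si.
Second mineral: 224.680 g Si in 847.047 g formula = 26.53 wt% Si.
14.55% − 26.53% gives a difference of -11.98 percentage points.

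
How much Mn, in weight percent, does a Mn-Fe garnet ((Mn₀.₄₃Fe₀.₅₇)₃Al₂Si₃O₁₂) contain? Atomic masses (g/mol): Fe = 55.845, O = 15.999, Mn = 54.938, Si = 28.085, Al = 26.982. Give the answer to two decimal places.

M((Mn₀.₄₃Fe₀.₅₇)₃Al₂Si₃O₁₂) = 496.572 g/mol.
Mn contributes 1.29 × 54.938 = 70.870 g per mole.
70.870/496.572 = 0.1427 → 14.27%.

14.27 weight percent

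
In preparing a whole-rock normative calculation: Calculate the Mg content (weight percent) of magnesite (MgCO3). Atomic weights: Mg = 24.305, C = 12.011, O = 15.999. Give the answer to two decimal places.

28.83 weight percent

Molar mass of MgCO3: 1×24.305 + 1×12.011 + 3×15.999 = 84.313 g/mol.
Mass of Mg per formula unit: 1 × 24.305 = 24.305 g.
Weight fraction Mg = 24.305 / 84.313 = 0.2883.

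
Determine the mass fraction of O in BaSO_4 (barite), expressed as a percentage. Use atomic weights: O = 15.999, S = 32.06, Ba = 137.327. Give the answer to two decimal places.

Molar mass of BaSO_4: 1·137.327 + 1·32.06 + 4·15.999 = 233.383 g/mol.
Mass of O per formula unit: 4 × 15.999 = 63.996 g.
Weight fraction O = 63.996 / 233.383 = 0.2742.

27.42 mass %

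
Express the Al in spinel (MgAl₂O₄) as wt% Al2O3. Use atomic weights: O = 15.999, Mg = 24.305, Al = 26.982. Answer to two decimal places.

71.67 wt%

Molar mass of MgAl₂O₄ = 1×24.305 + 2×26.982 + 4×15.999 = 142.265 g/mol.
Each formula unit contains 2 Al, equivalent to 2/2 = 1.0000 mol Al2O3.
M(Al2O3) = 2×26.982 + 3×15.999 = 101.961 g/mol.
Mass of Al2O3 per formula unit = 1.0000 × 101.961 = 101.961 g.
Al2O3 wt% = 101.961 / 142.265 × 100 = 71.67%.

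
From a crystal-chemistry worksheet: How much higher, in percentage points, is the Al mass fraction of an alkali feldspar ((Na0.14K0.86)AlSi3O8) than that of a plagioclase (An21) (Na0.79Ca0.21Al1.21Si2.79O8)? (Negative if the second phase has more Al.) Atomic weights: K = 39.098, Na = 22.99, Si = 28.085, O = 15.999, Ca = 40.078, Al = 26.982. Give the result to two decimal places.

-2.52 percentage points

First mineral: 26.982 g Al in 276.072 g formula = 9.77 wt% Al.
Second mineral: 32.648 g Al in 265.576 g formula = 12.29 wt% Al.
9.77% − 12.29% gives a difference of -2.52 percentage points.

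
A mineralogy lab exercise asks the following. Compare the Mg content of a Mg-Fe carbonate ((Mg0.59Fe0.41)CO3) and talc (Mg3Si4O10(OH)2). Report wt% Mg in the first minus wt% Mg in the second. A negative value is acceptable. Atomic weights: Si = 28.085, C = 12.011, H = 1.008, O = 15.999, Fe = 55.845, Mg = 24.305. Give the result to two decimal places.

-4.48 percentage points

Mg in (Mg0.59Fe0.41)CO3: molar mass 97.244 g/mol; 0.59×24.305 = 14.340 g → 14.75 wt%.
Mg in Mg3Si4O10(OH)2: molar mass 379.259 g/mol; 3×24.305 = 72.915 g → 19.23 wt%.
Difference = 14.75 − 19.23 = -4.48 percentage points.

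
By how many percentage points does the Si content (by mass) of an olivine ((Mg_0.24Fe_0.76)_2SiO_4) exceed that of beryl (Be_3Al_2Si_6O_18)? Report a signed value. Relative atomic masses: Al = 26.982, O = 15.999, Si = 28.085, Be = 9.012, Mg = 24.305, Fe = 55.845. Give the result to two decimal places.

M((Mg_0.24Fe_0.76)_2SiO_4) = 188.632 g/mol, so wt% Si = 28.085/188.632 × 100 = 14.89%.
M(Be_3Al_2Si_6O_18) = 537.492 g/mol, so wt% Si = 168.510/537.492 × 100 = 31.35%.
14.89 − 31.35 = -16.46 pp.

-16.46 percentage points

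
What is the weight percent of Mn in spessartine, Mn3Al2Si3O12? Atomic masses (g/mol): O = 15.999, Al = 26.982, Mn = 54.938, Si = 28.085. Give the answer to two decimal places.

33.29 mass %

Molar mass of Mn3Al2Si3O12: 3*54.938 + 2*26.982 + 3*28.085 + 12*15.999 = 495.021 g/mol.
Mass of Mn per formula unit: 3 × 54.938 = 164.814 g.
Weight fraction Mn = 164.814 / 495.021 = 0.3329.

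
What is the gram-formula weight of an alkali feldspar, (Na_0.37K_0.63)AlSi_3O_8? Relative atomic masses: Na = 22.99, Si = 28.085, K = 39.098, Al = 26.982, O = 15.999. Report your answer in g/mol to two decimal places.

272.37 g/mol

Na: 0.37 × 22.99 = 8.5063
K: 0.63 × 39.098 = 24.6317
Al: 1 × 26.982 = 26.9820
Si: 3 × 28.085 = 84.2550
O: 8 × 15.999 = 127.9920
Summing the contributions gives the formula mass.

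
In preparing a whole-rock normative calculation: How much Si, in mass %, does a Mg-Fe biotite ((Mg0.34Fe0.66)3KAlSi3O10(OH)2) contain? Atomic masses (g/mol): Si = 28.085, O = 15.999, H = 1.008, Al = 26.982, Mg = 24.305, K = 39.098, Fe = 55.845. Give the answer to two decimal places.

Molar mass of (Mg0.34Fe0.66)3KAlSi3O10(OH)2: 1.02*24.305 + 1.98*55.845 + 1*39.098 + 1*26.982 + 3*28.085 + 12*15.999 + 2*1.008 = 479.703 g/mol.
Mass of Si per formula unit: 3 × 28.085 = 84.255 g.
Weight fraction Si = 84.255 / 479.703 = 0.1756.

17.56 mass %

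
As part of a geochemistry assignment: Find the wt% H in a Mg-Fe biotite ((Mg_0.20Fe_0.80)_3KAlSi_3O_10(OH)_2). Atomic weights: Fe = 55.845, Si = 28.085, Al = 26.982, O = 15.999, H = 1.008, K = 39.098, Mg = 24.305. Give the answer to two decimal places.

Formula mass = 0.60·24.305 + 2.40·55.845 + 1·39.098 + 1·26.982 + 3·28.085 + 12·15.999 + 2·1.008 = 492.950 g/mol, of which 2.016 g is H.
So H makes up 2.016/492.950 = 0.0041 of the mass, i.e. 0.41%.

0.41 weight percent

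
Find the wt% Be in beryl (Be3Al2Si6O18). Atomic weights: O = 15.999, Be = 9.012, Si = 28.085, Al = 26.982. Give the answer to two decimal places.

5.03 weight percent

Molar mass of Be3Al2Si6O18: 3×9.012 + 2×26.982 + 6×28.085 + 18×15.999 = 537.492 g/mol.
Mass of Be per formula unit: 3 × 9.012 = 27.036 g.
Weight fraction Be = 27.036 / 537.492 = 0.0503.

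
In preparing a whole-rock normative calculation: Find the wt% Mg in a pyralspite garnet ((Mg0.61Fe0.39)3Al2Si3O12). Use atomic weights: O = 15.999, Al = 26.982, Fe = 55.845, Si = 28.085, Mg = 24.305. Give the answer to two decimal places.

10.11 mass %

Molar mass of (Mg0.61Fe0.39)3Al2Si3O12: 1.83×24.305 + 1.17×55.845 + 2×26.982 + 3×28.085 + 12×15.999 = 440.024 g/mol.
Mass of Mg per formula unit: 1.83 × 24.305 = 44.478 g.
Weight fraction Mg = 44.478 / 440.024 = 0.1011.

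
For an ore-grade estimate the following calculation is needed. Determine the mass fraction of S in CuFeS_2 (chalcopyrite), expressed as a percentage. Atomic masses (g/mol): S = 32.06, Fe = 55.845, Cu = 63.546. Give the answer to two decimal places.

Formula mass = 1·63.546 + 1·55.845 + 2·32.06 = 183.511 g/mol, of which 64.120 g is S.
So S makes up 64.120/183.511 = 0.3494 of the mass, i.e. 34.94%.

34.94 wt%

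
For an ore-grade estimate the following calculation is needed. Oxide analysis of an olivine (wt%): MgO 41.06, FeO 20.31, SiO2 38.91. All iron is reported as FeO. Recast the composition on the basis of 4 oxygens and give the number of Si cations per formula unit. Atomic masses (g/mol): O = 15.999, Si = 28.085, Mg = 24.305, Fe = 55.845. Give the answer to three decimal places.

0.998 Si apfu

MgO: 41.06/40.304 = 1.01876 mol → 1.01876 mol Mg, 1.01876 mol O.
FeO: 20.31/71.844 = 0.28270 mol → 0.28270 mol Fe, 0.28270 mol O.
SiO2: 38.91/60.083 = 0.64760 mol → 0.64760 mol Si, 1.29520 mol O.
Total oxygen = 2.59666 mol. Normalization factor = 4/2.59666 = 1.54044.
Si per 4 O = 0.64760 × 1.54044 = 0.998.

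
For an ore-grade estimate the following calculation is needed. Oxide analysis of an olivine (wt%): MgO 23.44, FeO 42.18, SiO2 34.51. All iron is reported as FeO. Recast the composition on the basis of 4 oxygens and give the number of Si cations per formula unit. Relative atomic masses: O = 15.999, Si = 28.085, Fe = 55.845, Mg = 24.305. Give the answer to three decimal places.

MgO: 23.44/40.304 = 0.58158 mol → 0.58158 mol Mg, 0.58158 mol O.
FeO: 42.18/71.844 = 0.58711 mol → 0.58711 mol Fe, 0.58711 mol O.
SiO2: 34.51/60.083 = 0.57437 mol → 0.57437 mol Si, 1.14874 mol O.
Total oxygen = 2.31743 mol. Normalization factor = 4/2.31743 = 1.72605.
Si per 4 O = 0.57437 × 1.72605 = 0.991.

0.991 Si apfu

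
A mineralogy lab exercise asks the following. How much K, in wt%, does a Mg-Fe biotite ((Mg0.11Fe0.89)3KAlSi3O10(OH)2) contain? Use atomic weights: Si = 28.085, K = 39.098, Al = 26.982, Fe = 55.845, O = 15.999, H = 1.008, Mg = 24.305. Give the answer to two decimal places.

M((Mg0.11Fe0.89)3KAlSi3O10(OH)2) = 501.466 g/mol.
K contributes 1 × 39.098 = 39.098 g per mole.
39.098/501.466 = 0.0780 → 7.80%.

7.80 wt%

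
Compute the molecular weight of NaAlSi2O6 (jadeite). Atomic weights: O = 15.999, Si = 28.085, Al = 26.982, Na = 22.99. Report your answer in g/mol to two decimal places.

Na: 1 × 22.99 = 22.9900
Al: 1 × 26.982 = 26.9820
Si: 2 × 28.085 = 56.1700
O: 6 × 15.999 = 95.9940
Summing the contributions gives the formula mass.

202.14 g/mol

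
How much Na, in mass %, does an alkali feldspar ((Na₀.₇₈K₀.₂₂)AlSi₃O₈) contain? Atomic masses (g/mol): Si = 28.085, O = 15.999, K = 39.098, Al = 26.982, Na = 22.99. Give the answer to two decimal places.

6.75 mass %

M((Na₀.₇₈K₀.₂₂)AlSi₃O₈) = 265.763 g/mol.
Na contributes 0.78 × 22.99 = 17.932 g per mole.
17.932/265.763 = 0.0675 → 6.75%.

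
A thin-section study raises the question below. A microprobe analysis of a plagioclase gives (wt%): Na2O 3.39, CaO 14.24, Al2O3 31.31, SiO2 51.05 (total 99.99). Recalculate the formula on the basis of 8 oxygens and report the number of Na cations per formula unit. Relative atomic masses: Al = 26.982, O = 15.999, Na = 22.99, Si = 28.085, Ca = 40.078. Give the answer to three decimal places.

0.299 Na apfu

3.39 wt% Na2O ÷ 61.979 g/mol = 0.05470 mol, giving 0.10940 Na and 0.05470 O.
14.24 wt% CaO ÷ 56.077 g/mol = 0.25394 mol, giving 0.25394 Ca and 0.25394 O.
31.31 wt% Al2O3 ÷ 101.961 g/mol = 0.30708 mol, giving 0.61416 Al and 0.92124 O.
51.05 wt% SiO2 ÷ 60.083 g/mol = 0.84966 mol, giving 0.84966 Si and 1.69932 O.
Oxygen sums to 2.92920; scaling by 8/2.92920 = 2.73112 puts the formula on 8 O.
Na: 0.10940 × 2.73112 = 0.299 atoms per formula unit.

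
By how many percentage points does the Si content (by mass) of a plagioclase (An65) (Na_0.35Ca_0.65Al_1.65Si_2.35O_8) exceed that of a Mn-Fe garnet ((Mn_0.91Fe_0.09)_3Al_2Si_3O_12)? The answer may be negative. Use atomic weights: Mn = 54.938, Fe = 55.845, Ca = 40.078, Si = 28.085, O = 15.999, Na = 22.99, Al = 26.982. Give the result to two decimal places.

7.20 percentage points

First mineral: 66.000 g Si in 272.609 g formula = 24.21 wt% Si.
Second mineral: 84.255 g Si in 495.266 g formula = 17.01 wt% Si.
24.21% − 17.01% gives a difference of 7.20 percentage points.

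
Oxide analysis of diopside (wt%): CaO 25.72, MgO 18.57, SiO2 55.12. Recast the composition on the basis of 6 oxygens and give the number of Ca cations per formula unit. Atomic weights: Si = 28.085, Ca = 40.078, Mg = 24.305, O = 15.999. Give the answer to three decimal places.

0.999 Ca apfu

CaO (M=56.077): mol = 0.45866; Ca = 0.45866, O = 0.45866.
MgO (M=40.304): mol = 0.46075; Mg = 0.46075, O = 0.46075.
SiO2 (M=60.083): mol = 0.91740; Si = 0.91740, O = 1.83480.
ΣO = 2.75421; factor = 6/ΣO = 2.17848.
Ca apfu = 0.45866 × 2.17848 = 0.999.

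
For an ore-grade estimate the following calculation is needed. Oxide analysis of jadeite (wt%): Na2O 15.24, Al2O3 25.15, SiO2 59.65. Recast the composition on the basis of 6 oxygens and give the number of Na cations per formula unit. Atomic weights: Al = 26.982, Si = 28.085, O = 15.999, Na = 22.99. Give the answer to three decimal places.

0.993 Na apfu

15.24 wt% Na2O ÷ 61.979 g/mol = 0.24589 mol, giving 0.49178 Na and 0.24589 O.
25.15 wt% Al2O3 ÷ 101.961 g/mol = 0.24666 mol, giving 0.49332 Al and 0.73998 O.
59.65 wt% SiO2 ÷ 60.083 g/mol = 0.99279 mol, giving 0.99279 Si and 1.98558 O.
Oxygen sums to 2.97145; scaling by 6/2.97145 = 2.01922 puts the formula on 6 O.
Na: 0.49178 × 2.01922 = 0.993 atoms per formula unit.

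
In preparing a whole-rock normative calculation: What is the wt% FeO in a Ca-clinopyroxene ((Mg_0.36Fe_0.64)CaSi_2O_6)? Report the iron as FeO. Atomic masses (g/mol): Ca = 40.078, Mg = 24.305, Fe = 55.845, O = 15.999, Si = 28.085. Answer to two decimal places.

Molar mass of (Mg_0.36Fe_0.64)CaSi_2O_6 = 0.36*24.305 + 0.64*55.845 + 1*40.078 + 2*28.085 + 6*15.999 = 236.733 g/mol.
Each formula unit contains 0.64 Fe, equivalent to 0.64/1 = 0.6400 mol FeO.
M(FeO) = 1×55.845 + 1×15.999 = 71.844 g/mol.
Mass of FeO per formula unit = 0.6400 × 71.844 = 45.980 g.
FeO wt% = 45.980 / 236.733 × 100 = 19.42%.

19.42 wt%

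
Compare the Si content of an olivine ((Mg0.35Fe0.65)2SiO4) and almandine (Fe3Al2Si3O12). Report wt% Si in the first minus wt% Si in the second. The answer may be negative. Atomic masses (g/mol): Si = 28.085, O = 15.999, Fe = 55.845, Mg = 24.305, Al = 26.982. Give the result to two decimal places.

Si in (Mg0.35Fe0.65)2SiO4: molar mass 181.693 g/mol; 1×28.085 = 28.085 g → 15.46 wt%.
Si in Fe3Al2Si3O12: molar mass 497.742 g/mol; 3×28.085 = 84.255 g → 16.93 wt%.
Difference = 15.46 − 16.93 = -1.47 percentage points.

-1.47 percentage points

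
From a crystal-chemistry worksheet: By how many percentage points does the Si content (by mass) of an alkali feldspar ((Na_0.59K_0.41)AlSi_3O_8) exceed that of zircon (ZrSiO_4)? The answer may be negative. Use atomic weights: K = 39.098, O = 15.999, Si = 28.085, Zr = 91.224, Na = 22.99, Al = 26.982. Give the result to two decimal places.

16.02 percentage points

Si in (Na_0.59K_0.41)AlSi_3O_8: molar mass 268.823 g/mol; 3×28.085 = 84.255 g → 31.34 wt%.
Si in ZrSiO_4: molar mass 183.305 g/mol; 1×28.085 = 28.085 g → 15.32 wt%.
Difference = 31.34 − 15.32 = 16.02 percentage points.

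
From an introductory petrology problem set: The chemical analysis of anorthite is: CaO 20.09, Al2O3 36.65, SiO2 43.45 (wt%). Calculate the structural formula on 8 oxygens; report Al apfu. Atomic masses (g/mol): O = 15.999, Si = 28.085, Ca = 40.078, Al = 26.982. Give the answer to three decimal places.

1.995 Al apfu

20.09 wt% CaO ÷ 56.077 g/mol = 0.35826 mol, giving 0.35826 Ca and 0.35826 O.
36.65 wt% Al2O3 ÷ 101.961 g/mol = 0.35945 mol, giving 0.71890 Al and 1.07835 O.
43.45 wt% SiO2 ÷ 60.083 g/mol = 0.72317 mol, giving 0.72317 Si and 1.44634 O.
Oxygen sums to 2.88295; scaling by 8/2.88295 = 2.77494 puts the formula on 8 O.
Al: 0.71890 × 2.77494 = 1.995 atoms per formula unit.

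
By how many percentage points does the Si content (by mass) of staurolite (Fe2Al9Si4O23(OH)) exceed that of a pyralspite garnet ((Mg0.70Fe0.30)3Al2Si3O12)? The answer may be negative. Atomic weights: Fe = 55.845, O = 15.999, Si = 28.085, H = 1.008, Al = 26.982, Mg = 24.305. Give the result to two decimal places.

Si in Fe2Al9Si4O23(OH): molar mass 851.852 g/mol; 4×28.085 = 112.340 g → 13.19 wt%.
Si in (Mg0.70Fe0.30)3Al2Si3O12: molar mass 431.508 g/mol; 3×28.085 = 84.255 g → 19.53 wt%.
Difference = 13.19 − 19.53 = -6.34 percentage points.

-6.34 percentage points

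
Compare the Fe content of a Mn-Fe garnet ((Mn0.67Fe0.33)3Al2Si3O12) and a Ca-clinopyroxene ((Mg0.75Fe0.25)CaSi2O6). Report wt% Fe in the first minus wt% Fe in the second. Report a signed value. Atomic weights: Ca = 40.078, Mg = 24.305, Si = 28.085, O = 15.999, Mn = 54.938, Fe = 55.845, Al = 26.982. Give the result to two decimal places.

M((Mn0.67Fe0.33)3Al2Si3O12) = 495.919 g/mol, so wt% Fe = 55.287/495.919 × 100 = 11.15%.
M((Mg0.75Fe0.25)CaSi2O6) = 224.432 g/mol, so wt% Fe = 13.961/224.432 × 100 = 6.22%.
11.15 − 6.22 = 4.93 pp.

4.93 percentage points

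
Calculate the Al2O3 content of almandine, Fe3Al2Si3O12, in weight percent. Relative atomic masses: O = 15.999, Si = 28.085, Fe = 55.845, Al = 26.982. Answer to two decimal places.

Molar mass of Fe3Al2Si3O12 = 3·55.845 + 2·26.982 + 3·28.085 + 12·15.999 = 497.742 g/mol.
Each formula unit contains 2 Al, equivalent to 2/2 = 1.0000 mol Al2O3.
M(Al2O3) = 2×26.982 + 3×15.999 = 101.961 g/mol.
Mass of Al2O3 per formula unit = 1.0000 × 101.961 = 101.961 g.
Al2O3 wt% = 101.961 / 497.742 × 100 = 20.48%.

20.48 wt%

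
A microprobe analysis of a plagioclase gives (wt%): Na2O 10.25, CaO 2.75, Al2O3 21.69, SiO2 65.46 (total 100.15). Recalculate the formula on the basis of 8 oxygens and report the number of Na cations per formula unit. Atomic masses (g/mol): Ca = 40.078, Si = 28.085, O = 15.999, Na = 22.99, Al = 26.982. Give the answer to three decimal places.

0.873 Na apfu

10.25 wt% Na2O ÷ 61.979 g/mol = 0.16538 mol, giving 0.33076 Na and 0.16538 O.
2.75 wt% CaO ÷ 56.077 g/mol = 0.04904 mol, giving 0.04904 Ca and 0.04904 O.
21.69 wt% Al2O3 ÷ 101.961 g/mol = 0.21273 mol, giving 0.42546 Al and 0.63819 O.
65.46 wt% SiO2 ÷ 60.083 g/mol = 1.08949 mol, giving 1.08949 Si and 2.17898 O.
Oxygen sums to 3.03159; scaling by 8/3.03159 = 2.63888 puts the formula on 8 O.
Na: 0.33076 × 2.63888 = 0.873 atoms per formula unit.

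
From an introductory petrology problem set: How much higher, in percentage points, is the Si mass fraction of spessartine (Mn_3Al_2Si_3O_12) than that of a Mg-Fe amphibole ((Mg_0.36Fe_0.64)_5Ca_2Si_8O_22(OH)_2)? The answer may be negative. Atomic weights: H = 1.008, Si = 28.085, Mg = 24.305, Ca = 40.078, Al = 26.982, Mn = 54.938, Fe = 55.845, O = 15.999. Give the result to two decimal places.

-7.58 percentage points

First mineral: 84.255 g Si in 495.021 g formula = 17.02 wt% Si.
Second mineral: 224.680 g Si in 913.281 g formula = 24.60 wt% Si.
17.02% − 24.60% gives a difference of -7.58 percentage points.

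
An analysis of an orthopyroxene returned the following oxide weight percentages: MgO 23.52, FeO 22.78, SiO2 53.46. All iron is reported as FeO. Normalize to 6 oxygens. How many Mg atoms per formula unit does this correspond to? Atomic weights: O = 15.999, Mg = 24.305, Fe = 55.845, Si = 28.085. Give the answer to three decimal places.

1.306 Mg apfu

23.52 wt% MgO ÷ 40.304 g/mol = 0.58356 mol, giving 0.58356 Mg and 0.58356 O.
22.78 wt% FeO ÷ 71.844 g/mol = 0.31708 mol, giving 0.31708 Fe and 0.31708 O.
53.46 wt% SiO2 ÷ 60.083 g/mol = 0.88977 mol, giving 0.88977 Si and 1.77954 O.
Oxygen sums to 2.68018; scaling by 6/2.68018 = 2.23866 puts the formula on 6 O.
Mg: 0.58356 × 2.23866 = 1.306 atoms per formula unit.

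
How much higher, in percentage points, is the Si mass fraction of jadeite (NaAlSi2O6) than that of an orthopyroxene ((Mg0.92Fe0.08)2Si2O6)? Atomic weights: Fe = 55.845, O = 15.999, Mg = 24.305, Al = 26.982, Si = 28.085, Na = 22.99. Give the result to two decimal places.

First mineral: 56.170 g Si in 202.136 g formula = 27.79 wt% Si.
Second mineral: 56.170 g Si in 205.820 g formula = 27.29 wt% Si.
27.79% − 27.29% gives a difference of 0.50 percentage points.

0.50 percentage points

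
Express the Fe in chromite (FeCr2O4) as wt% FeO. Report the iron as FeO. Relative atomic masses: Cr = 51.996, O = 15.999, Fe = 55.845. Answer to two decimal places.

32.10 wt%

Molar mass of FeCr2O4 = 1·55.845 + 2·51.996 + 4·15.999 = 223.833 g/mol.
Each formula unit contains 1 Fe, equivalent to 1/1 = 1.0000 mol FeO.
M(FeO) = 1×55.845 + 1×15.999 = 71.844 g/mol.
Mass of FeO per formula unit = 1.0000 × 71.844 = 71.844 g.
FeO wt% = 71.844 / 223.833 × 100 = 32.10%.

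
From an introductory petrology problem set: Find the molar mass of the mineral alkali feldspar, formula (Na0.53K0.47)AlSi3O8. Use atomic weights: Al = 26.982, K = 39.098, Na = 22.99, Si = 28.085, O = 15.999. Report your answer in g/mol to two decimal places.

The formula mass is the sum 0.53×22.99 + 0.47×39.098 + 1×26.982 + 3×28.085 + 8×15.999.

269.79 g/mol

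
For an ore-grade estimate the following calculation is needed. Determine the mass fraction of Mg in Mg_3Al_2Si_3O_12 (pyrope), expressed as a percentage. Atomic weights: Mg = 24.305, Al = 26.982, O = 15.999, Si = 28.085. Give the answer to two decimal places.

Molar mass of Mg_3Al_2Si_3O_12: 3*24.305 + 2*26.982 + 3*28.085 + 12*15.999 = 403.122 g/mol.
Mass of Mg per formula unit: 3 × 24.305 = 72.915 g.
Weight fraction Mg = 72.915 / 403.122 = 0.1809.

18.09 wt%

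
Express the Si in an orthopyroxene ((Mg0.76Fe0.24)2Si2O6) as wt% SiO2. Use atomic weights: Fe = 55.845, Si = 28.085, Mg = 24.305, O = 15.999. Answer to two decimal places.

55.65 wt%

M((Mg0.76Fe0.24)2Si2O6) = 215.913 g/mol; M(SiO2) = 60.083 g/mol.
Moles SiO2 per formula unit = 2 Si ÷ 1 = 2.0000.
SiO2 fraction = (2.0000 × 60.083) / 215.913 = 120.166/215.913 = 0.5565.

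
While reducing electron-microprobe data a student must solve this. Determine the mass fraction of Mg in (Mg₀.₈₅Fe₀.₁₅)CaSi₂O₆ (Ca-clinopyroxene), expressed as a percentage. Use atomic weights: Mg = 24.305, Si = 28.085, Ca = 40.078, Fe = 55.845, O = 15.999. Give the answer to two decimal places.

9.34 weight percent

Formula mass = 0.85·24.305 + 0.15·55.845 + 1·40.078 + 2·28.085 + 6·15.999 = 221.278 g/mol, of which 20.659 g is Mg.
So Mg makes up 20.659/221.278 = 0.0934 of the mass, i.e. 9.34%.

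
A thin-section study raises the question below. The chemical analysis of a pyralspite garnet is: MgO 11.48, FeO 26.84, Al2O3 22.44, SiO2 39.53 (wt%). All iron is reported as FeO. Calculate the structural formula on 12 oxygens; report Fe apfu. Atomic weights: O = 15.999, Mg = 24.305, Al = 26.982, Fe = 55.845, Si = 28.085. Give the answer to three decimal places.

MgO (M=40.304): mol = 0.28484; Mg = 0.28484, O = 0.28484.
FeO (M=71.844): mol = 0.37359; Fe = 0.37359, O = 0.37359.
Al2O3 (M=101.961): mol = 0.22008; Al = 0.44016, O = 0.66024.
SiO2 (M=60.083): mol = 0.65792; Si = 0.65792, O = 1.31584.
ΣO = 2.63451; factor = 12/ΣO = 4.55493.
Fe apfu = 0.37359 × 4.55493 = 1.702.

1.702 Fe apfu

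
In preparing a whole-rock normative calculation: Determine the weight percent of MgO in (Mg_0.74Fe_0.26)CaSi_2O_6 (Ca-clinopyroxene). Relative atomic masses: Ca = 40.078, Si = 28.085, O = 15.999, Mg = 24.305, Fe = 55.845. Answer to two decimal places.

13.27 wt%

Formula mass = 224.747 g/mol.
0.74 Mg → 0.7400 mol MgO per formula unit; M(MgO) = 40.304, so MgO mass = 29.825 g.
29.825/224.747 × 100 = 13.27 wt%.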